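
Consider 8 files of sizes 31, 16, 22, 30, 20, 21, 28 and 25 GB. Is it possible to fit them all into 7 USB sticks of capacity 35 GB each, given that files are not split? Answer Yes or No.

No

Total = 193 GB; ⌈193/35⌉ = 6.
7 files each exceed half the capacity and cannot share a USB stick, forcing at least 7 USB sticks.
The bound of 7 does not rule out 7, but exhaustive search shows no assignment into 7 USB sticks of capacity 35 GB exists — the minimum is 8.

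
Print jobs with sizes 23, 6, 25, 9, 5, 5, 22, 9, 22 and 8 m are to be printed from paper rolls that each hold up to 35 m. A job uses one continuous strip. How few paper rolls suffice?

Total = 25 + 23 + 22 + 22 + 9 + 9 + 8 + 6 + 5 + 5 = 134 m.
Lower bound: ⌈134/35⌉ = 4 paper rolls.
A packing using 4 paper rolls:
  roll 1: 25 + 9 = 34
  roll 2: 23 + 9 = 32
  roll 3: 22 + 8 + 5 = 35
  roll 4: 22 + 6 + 5 = 33
This matches the lower bound, so 4 is optimal.

4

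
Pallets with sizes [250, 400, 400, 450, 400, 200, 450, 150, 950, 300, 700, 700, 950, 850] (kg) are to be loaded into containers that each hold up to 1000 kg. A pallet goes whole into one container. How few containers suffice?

Total = 950 + 950 + 850 + 700 + 700 + 450 + 450 + 400 + 400 + 400 + 300 + 250 + 200 + 150 = 7150 kg.
Lower bound: ⌈7150/1000⌉ = 8 containers.
A packing using 8 containers:
  container 1: 950 = 950
  container 2: 950 = 950
  container 3: 850 + 150 = 1000
  container 4: 700 + 300 = 1000
  container 5: 700 + 250 = 950
  container 6: 450 + 450 = 900
  container 7: 400 + 400 + 200 = 1000
  container 8: 400 = 400
This matches the lower bound, so 8 is optimal.

8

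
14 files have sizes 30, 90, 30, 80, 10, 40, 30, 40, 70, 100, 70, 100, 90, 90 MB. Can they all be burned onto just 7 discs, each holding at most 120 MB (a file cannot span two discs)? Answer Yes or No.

No

Total = 870 MB; ⌈870/120⌉ = 8.
At least 8 discs are required, but only 7 are allowed.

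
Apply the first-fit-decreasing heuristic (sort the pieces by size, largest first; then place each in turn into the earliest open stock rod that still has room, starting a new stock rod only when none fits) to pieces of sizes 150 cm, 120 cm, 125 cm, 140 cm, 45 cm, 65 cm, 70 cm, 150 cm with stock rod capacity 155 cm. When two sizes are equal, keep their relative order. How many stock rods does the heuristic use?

7

Sorted descending: 150, 150, 140, 125, 120, 70, 65, 45.
  150 → stock rod 1 (new)  [load 150/155]
  150 → stock rod 2 (new)  [load 150/155]
  140 → stock rod 3 (new)  [load 140/155]
  125 → stock rod 4 (new)  [load 125/155]
  120 → stock rod 5 (new)  [load 120/155]
  70 → stock rod 6 (new)  [load 70/155]
  65 → stock rod 6  [load 135/155]
  45 → stock rod 7 (new)  [load 45/155]
7 stock rods opened.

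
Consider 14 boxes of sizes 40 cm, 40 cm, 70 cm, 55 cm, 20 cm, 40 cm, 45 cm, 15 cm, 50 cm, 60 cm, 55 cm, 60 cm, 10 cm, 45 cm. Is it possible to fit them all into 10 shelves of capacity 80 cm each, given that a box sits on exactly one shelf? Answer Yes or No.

Yes

A valid assignment using 10 shelves:
  shelf 1: 70 + 10 = 80
  shelf 2: 60 + 20 = 80
  shelf 3: 60 + 15 = 75
  shelf 4: 55 = 55
  shelf 5: 55 = 55
  shelf 6: 50 = 50
  shelf 7: 45 = 45
  shelf 8: 45 = 45
  shelf 9: 40 + 40 = 80
  shelf 10: 40 = 40
Every load is within 80 cm, so 10 shelves suffice.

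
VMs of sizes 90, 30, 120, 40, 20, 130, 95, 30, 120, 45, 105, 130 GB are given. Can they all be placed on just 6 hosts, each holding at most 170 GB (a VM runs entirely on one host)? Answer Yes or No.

No

Total = 955 GB; ⌈955/170⌉ = 6.
7 VMs each exceed half the capacity and cannot share a host, forcing at least 7 hosts.
At least 7 hosts are required, but only 6 are allowed.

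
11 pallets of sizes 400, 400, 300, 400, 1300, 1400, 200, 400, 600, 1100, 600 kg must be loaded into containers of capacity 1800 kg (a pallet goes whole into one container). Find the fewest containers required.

4

Total = 1400 + 1300 + 1100 + 600 + 600 + 400 + 400 + 400 + 400 + 300 + 200 = 7100 kg.
Lower bound: ⌈7100/1800⌉ = 4 containers.
A packing using 4 containers:
  container 1: 1400 + 400 = 1800
  container 2: 1300 + 300 + 200 = 1800
  container 3: 1100 + 600 = 1700
  container 4: 600 + 400 + 400 + 400 = 1800
This matches the lower bound, so 4 is optimal.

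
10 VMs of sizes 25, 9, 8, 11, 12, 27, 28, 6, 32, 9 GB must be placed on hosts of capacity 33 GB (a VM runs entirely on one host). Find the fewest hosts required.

Total = 32 + 28 + 27 + 25 + 12 + 11 + 9 + 9 + 8 + 6 = 167 GB.
Lower bound: ⌈167/33⌉ = 6 hosts.
A packing using 6 hosts:
  host 1: 32 = 32
  host 2: 28 = 28
  host 3: 27 + 6 = 33
  host 4: 25 + 8 = 33
  host 5: 12 + 11 + 9 = 32
  host 6: 9 = 9
This matches the lower bound, so 6 is optimal.

6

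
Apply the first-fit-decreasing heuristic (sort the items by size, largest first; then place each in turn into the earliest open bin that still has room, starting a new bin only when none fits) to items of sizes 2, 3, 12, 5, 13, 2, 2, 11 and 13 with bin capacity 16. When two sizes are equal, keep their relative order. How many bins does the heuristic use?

4

Sorted descending: 13, 13, 12, 11, 5, 3, 2, 2, 2.
  13 → bin 1 (new)  [load 13/16]
  13 → bin 2 (new)  [load 13/16]
  12 → bin 3 (new)  [load 12/16]
  11 → bin 4 (new)  [load 11/16]
  5 → bin 4  [load 16/16]
  3 → bin 1  [load 16/16]
  2 → bin 2  [load 15/16]
  2 → bin 3  [load 14/16]
  2 → bin 3  [load 16/16]
4 bins opened.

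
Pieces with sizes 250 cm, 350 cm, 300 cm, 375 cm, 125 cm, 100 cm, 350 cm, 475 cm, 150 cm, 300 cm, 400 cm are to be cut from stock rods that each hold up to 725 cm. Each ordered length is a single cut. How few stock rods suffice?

Total = 475 + 400 + 375 + 350 + 350 + 300 + 300 + 250 + 150 + 125 + 100 = 3175 cm.
Lower bound: ⌈3175/725⌉ = 5 stock rods.
A packing using 5 stock rods:
  stock rod 1: 475 + 250 = 725
  stock rod 2: 400 + 300 = 700
  stock rod 3: 375 + 350 = 725
  stock rod 4: 350 + 300 = 650
  stock rod 5: 150 + 125 + 100 = 375
This matches the lower bound, so 5 is optimal.

5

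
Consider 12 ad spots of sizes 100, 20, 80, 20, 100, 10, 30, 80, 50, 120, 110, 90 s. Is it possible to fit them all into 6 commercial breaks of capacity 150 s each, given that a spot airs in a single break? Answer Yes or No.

Total = 810 s; ⌈810/150⌉ = 6.
7 ad spots each exceed half the capacity and cannot share a break, forcing at least 7 commercial breaks.
At least 7 commercial breaks are required, but only 6 are allowed.

No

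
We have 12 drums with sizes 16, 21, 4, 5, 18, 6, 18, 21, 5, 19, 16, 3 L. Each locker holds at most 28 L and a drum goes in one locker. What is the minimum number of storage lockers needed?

7

Total = 21 + 21 + 19 + 18 + 18 + 16 + 16 + 6 + 5 + 5 + 4 + 3 = 152 L.
Lower bound: ⌈152/28⌉ = 6 storage lockers.
Also, 7 drums each exceed 14 L, and no two of those can share a locker, so at least 7 storage lockers are needed.
A packing using 7 storage lockers:
  locker 1: 21 + 6 = 27
  locker 2: 21 + 5 = 26
  locker 3: 19 + 5 + 4 = 28
  locker 4: 18 + 3 = 21
  locker 5: 18 = 18
  locker 6: 16 = 16
  locker 7: 16 = 16
This matches the lower bound, so 7 is optimal.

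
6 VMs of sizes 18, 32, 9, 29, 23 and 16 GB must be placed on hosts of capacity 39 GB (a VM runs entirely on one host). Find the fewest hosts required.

Total = 32 + 29 + 23 + 18 + 16 + 9 = 127 GB.
Lower bound: ⌈127/39⌉ = 4 hosts.
A packing using 4 hosts:
  host 1: 32 = 32
  host 2: 29 + 9 = 38
  host 3: 23 + 16 = 39
  host 4: 18 = 18
This matches the lower bound, so 4 is optimal.

4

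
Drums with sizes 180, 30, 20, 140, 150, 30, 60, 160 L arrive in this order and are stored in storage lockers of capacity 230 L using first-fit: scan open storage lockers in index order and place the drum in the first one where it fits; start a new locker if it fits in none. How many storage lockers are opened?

  180 → locker 1 (new)  [load 180/230]
  30 → locker 1  [load 210/230]
  20 → locker 1  [load 230/230]
  140 → locker 2 (new)  [load 140/230]
  150 → locker 3 (new)  [load 150/230]
  30 → locker 2  [load 170/230]
  60 → locker 2  [load 230/230]
  160 → locker 4 (new)  [load 160/230]
4 storage lockers opened.

4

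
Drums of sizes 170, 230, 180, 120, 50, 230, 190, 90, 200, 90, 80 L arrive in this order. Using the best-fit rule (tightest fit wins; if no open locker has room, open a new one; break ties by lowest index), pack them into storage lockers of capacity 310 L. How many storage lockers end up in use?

  170 → locker 1 (new)  [load 170/310]
  230 → locker 2 (new)  [load 230/310]
  180 → locker 3 (new)  [load 180/310]
  120 → locker 3  [load 300/310]
  50 → locker 2  [load 280/310]
  230 → locker 4 (new)  [load 230/310]
  190 → locker 5 (new)  [load 190/310]
  90 → locker 5  [load 280/310]
  200 → locker 6 (new)  [load 200/310]
  90 → locker 6  [load 290/310]
  80 → locker 4  [load 310/310]
6 storage lockers opened.

6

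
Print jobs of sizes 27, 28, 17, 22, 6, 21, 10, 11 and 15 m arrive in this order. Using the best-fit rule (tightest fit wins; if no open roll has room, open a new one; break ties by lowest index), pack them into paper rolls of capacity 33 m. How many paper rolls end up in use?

  27 → roll 1 (new)  [load 27/33]
  28 → roll 2 (new)  [load 28/33]
  17 → roll 3 (new)  [load 17/33]
  22 → roll 4 (new)  [load 22/33]
  6 → roll 1  [load 33/33]
  21 → roll 5 (new)  [load 21/33]
  10 → roll 4  [load 32/33]
  11 → roll 5  [load 32/33]
  15 → roll 3  [load 32/33]
5 paper rolls opened.

5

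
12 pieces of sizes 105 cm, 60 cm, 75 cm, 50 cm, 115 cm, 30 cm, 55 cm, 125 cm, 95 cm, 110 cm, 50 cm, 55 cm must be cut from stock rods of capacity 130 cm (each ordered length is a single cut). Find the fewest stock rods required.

8

Total = 125 + 115 + 110 + 105 + 95 + 75 + 60 + 55 + 55 + 50 + 50 + 30 = 925 cm.
Lower bound: ⌈925/130⌉ = 8 stock rods.
A packing using 8 stock rods:
  stock rod 1: 125 = 125
  stock rod 2: 115 = 115
  stock rod 3: 110 = 110
  stock rod 4: 105 = 105
  stock rod 5: 95 + 30 = 125
  stock rod 6: 75 + 55 = 130
  stock rod 7: 60 + 55 = 115
  stock rod 8: 50 + 50 = 100
This matches the lower bound, so 8 is optimal.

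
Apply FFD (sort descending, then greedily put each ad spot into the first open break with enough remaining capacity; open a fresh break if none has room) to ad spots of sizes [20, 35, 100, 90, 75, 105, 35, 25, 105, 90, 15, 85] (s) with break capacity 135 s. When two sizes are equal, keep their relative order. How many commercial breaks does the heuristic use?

Sorted descending: 105, 105, 100, 90, 90, 85, 75, 35, 35, 25, 20, 15.
  105 → break 1 (new)  [load 105/135]
  105 → break 2 (new)  [load 105/135]
  100 → break 3 (new)  [load 100/135]
  90 → break 4 (new)  [load 90/135]
  90 → break 5 (new)  [load 90/135]
  85 → break 6 (new)  [load 85/135]
  75 → break 7 (new)  [load 75/135]
  35 → break 3  [load 135/135]
  35 → break 4  [load 125/135]
  25 → break 1  [load 130/135]
  20 → break 2  [load 125/135]
  15 → break 5  [load 105/135]
7 commercial breaks opened.

7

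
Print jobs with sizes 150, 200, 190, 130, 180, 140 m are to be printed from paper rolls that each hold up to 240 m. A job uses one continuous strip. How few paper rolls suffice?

6

Total = 200 + 190 + 180 + 150 + 140 + 130 = 990 m.
Lower bound: ⌈990/240⌉ = 5 paper rolls.
Also, 6 print jobs each exceed 120 m, and no two of those can share a roll, so at least 6 paper rolls are needed.
A packing using 6 paper rolls:
  roll 1: 200 = 200
  roll 2: 190 = 190
  roll 3: 180 = 180
  roll 4: 150 = 150
  roll 5: 140 = 140
  roll 6: 130 = 130
This matches the lower bound, so 6 is optimal.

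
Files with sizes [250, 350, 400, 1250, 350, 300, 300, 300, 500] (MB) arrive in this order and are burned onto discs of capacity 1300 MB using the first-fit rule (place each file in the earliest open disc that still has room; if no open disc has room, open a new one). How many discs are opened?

  250 → disc 1 (new)  [load 250/1300]
  350 → disc 1  [load 600/1300]
  400 → disc 1  [load 1000/1300]
  1250 → disc 2 (new)  [load 1250/1300]
  350 → disc 3 (new)  [load 350/1300]
  300 → disc 1  [load 1300/1300]
  300 → disc 3  [load 650/1300]
  300 → disc 3  [load 950/1300]
  500 → disc 4 (new)  [load 500/1300]
4 discs opened.

4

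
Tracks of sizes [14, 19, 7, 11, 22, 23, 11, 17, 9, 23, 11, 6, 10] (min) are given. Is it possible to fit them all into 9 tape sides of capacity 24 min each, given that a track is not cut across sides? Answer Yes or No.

A valid assignment using 9 tape sides:
  side 1: 23 = 23
  side 2: 23 = 23
  side 3: 22 = 22
  side 4: 19 = 19
  side 5: 17 + 7 = 24
  side 6: 14 + 10 = 24
  side 7: 11 + 11 = 22
  side 8: 11 + 9 = 20
  side 9: 6 = 6
Every load is within 24 min, so 9 tape sides suffice.

Yes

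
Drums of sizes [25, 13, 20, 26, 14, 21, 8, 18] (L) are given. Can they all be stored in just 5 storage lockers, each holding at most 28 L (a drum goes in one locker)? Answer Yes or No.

No

Total = 145 L; ⌈145/28⌉ = 6.
At least 6 storage lockers are required, but only 5 are allowed.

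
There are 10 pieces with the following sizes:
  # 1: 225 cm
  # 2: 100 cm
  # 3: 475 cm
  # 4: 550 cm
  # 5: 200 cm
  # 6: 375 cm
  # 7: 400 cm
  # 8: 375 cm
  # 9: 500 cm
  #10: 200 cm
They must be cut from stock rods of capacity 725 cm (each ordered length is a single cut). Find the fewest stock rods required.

Total = 550 + 500 + 475 + 400 + 375 + 375 + 225 + 200 + 200 + 100 = 3400 cm.
Lower bound: ⌈3400/725⌉ = 5 stock rods.
Also, 6 pieces each exceed 725/2 cm, and no two of those can share a stock rod, so at least 6 stock rods are needed.
A packing using 6 stock rods:
  stock rod 1: 550 + 100 = 650
  stock rod 2: 500 + 225 = 725
  stock rod 3: 475 + 200 = 675
  stock rod 4: 400 + 200 = 600
  stock rod 5: 375 = 375
  stock rod 6: 375 = 375
This matches the lower bound, so 6 is optimal.

6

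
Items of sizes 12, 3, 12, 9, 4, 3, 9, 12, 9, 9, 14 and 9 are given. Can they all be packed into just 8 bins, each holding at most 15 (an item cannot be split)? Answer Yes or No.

No

Total = 105; ⌈105/15⌉ = 7.
9 items each exceed half the capacity and cannot share a bin, forcing at least 9 bins.
At least 9 bins are required, but only 8 are allowed.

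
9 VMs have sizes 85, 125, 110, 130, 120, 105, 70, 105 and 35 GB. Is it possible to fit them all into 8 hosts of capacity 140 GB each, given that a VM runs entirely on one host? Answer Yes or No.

A valid assignment using 8 hosts:
  host 1: 130 = 130
  host 2: 125 = 125
  host 3: 120 = 120
  host 4: 110 = 110
  host 5: 105 + 35 = 140
  host 6: 105 = 105
  host 7: 85 = 85
  host 8: 70 = 70
Every load is within 140 GB, so 8 hosts suffice.

Yes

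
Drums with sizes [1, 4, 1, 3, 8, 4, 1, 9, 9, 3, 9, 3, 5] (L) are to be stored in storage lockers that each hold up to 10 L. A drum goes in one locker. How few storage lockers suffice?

7

Total = 9 + 9 + 9 + 8 + 5 + 4 + 4 + 3 + 3 + 3 + 1 + 1 + 1 = 60 L.
Lower bound: ⌈60/10⌉ = 6 storage lockers.
A packing using 7 storage lockers:
  locker 1: 9 + 1 = 10
  locker 2: 9 + 1 = 10
  locker 3: 9 + 1 = 10
  locker 4: 8 = 8
  locker 5: 5 + 4 = 9
  locker 6: 4 + 3 + 3 = 10
  locker 7: 3 = 3
No arrangement into 6 storage lockers stays within capacity, so 7 is optimal.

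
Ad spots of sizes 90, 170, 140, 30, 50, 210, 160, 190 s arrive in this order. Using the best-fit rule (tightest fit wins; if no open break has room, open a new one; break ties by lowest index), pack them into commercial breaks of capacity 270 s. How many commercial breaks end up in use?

5

  90 → break 1 (new)  [load 90/270]
  170 → break 1  [load 260/270]
  140 → break 2 (new)  [load 140/270]
  30 → break 2  [load 170/270]
  50 → break 2  [load 220/270]
  210 → break 3 (new)  [load 210/270]
  160 → break 4 (new)  [load 160/270]
  190 → break 5 (new)  [load 190/270]
5 commercial breaks opened.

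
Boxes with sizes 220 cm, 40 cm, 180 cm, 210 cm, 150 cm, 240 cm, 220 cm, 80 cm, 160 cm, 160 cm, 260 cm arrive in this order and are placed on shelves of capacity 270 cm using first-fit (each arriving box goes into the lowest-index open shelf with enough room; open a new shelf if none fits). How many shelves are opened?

  220 → shelf 1 (new)  [load 220/270]
  40 → shelf 1  [load 260/270]
  180 → shelf 2 (new)  [load 180/270]
  210 → shelf 3 (new)  [load 210/270]
  150 → shelf 4 (new)  [load 150/270]
  240 → shelf 5 (new)  [load 240/270]
  220 → shelf 6 (new)  [load 220/270]
  80 → shelf 2  [load 260/270]
  160 → shelf 7 (new)  [load 160/270]
  160 → shelf 8 (new)  [load 160/270]
  260 → shelf 9 (new)  [load 260/270]
9 shelves opened.

9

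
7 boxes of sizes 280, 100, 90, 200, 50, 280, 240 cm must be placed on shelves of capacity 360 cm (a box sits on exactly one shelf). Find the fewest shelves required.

Total = 280 + 280 + 240 + 200 + 100 + 90 + 50 = 1240 cm.
Lower bound: ⌈1240/360⌉ = 4 shelves.
A packing using 4 shelves:
  shelf 1: 280 + 50 = 330
  shelf 2: 280 = 280
  shelf 3: 240 + 100 = 340
  shelf 4: 200 + 90 = 290
This matches the lower bound, so 4 is optimal.

4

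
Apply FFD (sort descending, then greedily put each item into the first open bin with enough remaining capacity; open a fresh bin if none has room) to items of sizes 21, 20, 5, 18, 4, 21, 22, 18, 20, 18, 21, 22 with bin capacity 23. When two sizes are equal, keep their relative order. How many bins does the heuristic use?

Sorted descending: 22, 22, 21, 21, 21, 20, 20, 18, 18, 18, 5, 4.
  22 → bin 1 (new)  [load 22/23]
  22 → bin 2 (new)  [load 22/23]
  21 → bin 3 (new)  [load 21/23]
  21 → bin 4 (new)  [load 21/23]
  21 → bin 5 (new)  [load 21/23]
  20 → bin 6 (new)  [load 20/23]
  20 → bin 7 (new)  [load 20/23]
  18 → bin 8 (new)  [load 18/23]
  18 → bin 9 (new)  [load 18/23]
  18 → bin 10 (new)  [load 18/23]
  5 → bin 8  [load 23/23]
  4 → bin 9  [load 22/23]
10 bins opened.

10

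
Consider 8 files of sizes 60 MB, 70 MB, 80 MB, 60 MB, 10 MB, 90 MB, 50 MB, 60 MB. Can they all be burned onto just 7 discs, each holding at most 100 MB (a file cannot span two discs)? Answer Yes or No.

Yes

A valid assignment using 7 discs:
  disc 1: 90 + 10 = 100
  disc 2: 80 = 80
  disc 3: 70 = 70
  disc 4: 60 = 60
  disc 5: 60 = 60
  disc 6: 60 = 60
  disc 7: 50 = 50
Every load is within 100 MB, so 7 discs suffice.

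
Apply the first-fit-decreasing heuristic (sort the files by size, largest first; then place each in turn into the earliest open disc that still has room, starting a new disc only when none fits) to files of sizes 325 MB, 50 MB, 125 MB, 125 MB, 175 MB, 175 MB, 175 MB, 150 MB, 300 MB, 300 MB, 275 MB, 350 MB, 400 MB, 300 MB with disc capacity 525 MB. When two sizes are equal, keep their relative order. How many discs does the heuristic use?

Sorted descending: 400, 350, 325, 300, 300, 300, 275, 175, 175, 175, 150, 125, 125, 50.
  400 → disc 1 (new)  [load 400/525]
  350 → disc 2 (new)  [load 350/525]
  325 → disc 3 (new)  [load 325/525]
  300 → disc 4 (new)  [load 300/525]
  300 → disc 5 (new)  [load 300/525]
  300 → disc 6 (new)  [load 300/525]
  275 → disc 7 (new)  [load 275/525]
  175 → disc 2  [load 525/525]
  175 → disc 3  [load 500/525]
  175 → disc 4  [load 475/525]
  150 → disc 5  [load 450/525]
  125 → disc 1  [load 525/525]
  125 → disc 6  [load 425/525]
  50 → disc 4  [load 525/525]
7 discs opened.

7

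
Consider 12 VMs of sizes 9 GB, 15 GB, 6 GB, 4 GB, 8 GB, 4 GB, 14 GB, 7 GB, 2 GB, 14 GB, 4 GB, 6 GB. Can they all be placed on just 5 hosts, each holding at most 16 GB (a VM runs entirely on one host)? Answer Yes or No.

No

Total = 93 GB; ⌈93/16⌉ = 6.
At least 6 hosts are required, but only 5 are allowed.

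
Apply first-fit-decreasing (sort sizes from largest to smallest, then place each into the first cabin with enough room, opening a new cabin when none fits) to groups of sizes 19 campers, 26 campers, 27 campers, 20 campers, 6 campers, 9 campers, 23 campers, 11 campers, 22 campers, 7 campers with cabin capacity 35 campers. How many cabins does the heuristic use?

Sorted descending: 27, 26, 23, 22, 20, 19, 11, 9, 7, 6.
  27 → cabin 1 (new)  [load 27/35]
  26 → cabin 2 (new)  [load 26/35]
  23 → cabin 3 (new)  [load 23/35]
  22 → cabin 4 (new)  [load 22/35]
  20 → cabin 5 (new)  [load 20/35]
  19 → cabin 6 (new)  [load 19/35]
  11 → cabin 3  [load 34/35]
  9 → cabin 2  [load 35/35]
  7 → cabin 1  [load 34/35]
  6 → cabin 4  [load 28/35]
6 cabins opened.

6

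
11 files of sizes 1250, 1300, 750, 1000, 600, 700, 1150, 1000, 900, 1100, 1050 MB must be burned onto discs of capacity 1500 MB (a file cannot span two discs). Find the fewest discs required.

9

Total = 1300 + 1250 + 1150 + 1100 + 1050 + 1000 + 1000 + 900 + 750 + 700 + 600 = 10800 MB.
Lower bound: ⌈10800/1500⌉ = 8 discs.
A packing using 9 discs:
  disc 1: 1300 = 1300
  disc 2: 1250 = 1250
  disc 3: 1150 = 1150
  disc 4: 1100 = 1100
  disc 5: 1050 = 1050
  disc 6: 1000 = 1000
  disc 7: 1000 = 1000
  disc 8: 900 + 600 = 1500
  disc 9: 750 + 700 = 1450
No arrangement into 8 discs stays within capacity, so 9 is optimal.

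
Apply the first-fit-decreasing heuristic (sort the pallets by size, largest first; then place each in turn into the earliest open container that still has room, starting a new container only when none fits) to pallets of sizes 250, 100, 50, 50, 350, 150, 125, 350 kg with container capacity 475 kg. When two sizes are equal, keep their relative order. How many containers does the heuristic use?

4

Sorted descending: 350, 350, 250, 150, 125, 100, 50, 50.
  350 → container 1 (new)  [load 350/475]
  350 → container 2 (new)  [load 350/475]
  250 → container 3 (new)  [load 250/475]
  150 → container 3  [load 400/475]
  125 → container 1  [load 475/475]
  100 → container 2  [load 450/475]
  50 → container 3  [load 450/475]
  50 → container 4 (new)  [load 50/475]
4 containers opened.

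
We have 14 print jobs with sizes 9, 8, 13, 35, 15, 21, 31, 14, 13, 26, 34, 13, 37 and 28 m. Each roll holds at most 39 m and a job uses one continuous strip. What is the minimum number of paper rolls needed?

Total = 37 + 35 + 34 + 31 + 28 + 26 + 21 + 15 + 14 + 13 + 13 + 13 + 9 + 8 = 297 m.
Lower bound: ⌈297/39⌉ = 8 paper rolls.
A packing using 9 paper rolls:
  roll 1: 37 = 37
  roll 2: 35 = 35
  roll 3: 34 = 34
  roll 4: 31 + 8 = 39
  roll 5: 28 + 9 = 37
  roll 6: 26 + 13 = 39
  roll 7: 21 + 15 = 36
  roll 8: 14 + 13 = 27
  roll 9: 13 = 13
No arrangement into 8 paper rolls stays within capacity, so 9 is optimal.

9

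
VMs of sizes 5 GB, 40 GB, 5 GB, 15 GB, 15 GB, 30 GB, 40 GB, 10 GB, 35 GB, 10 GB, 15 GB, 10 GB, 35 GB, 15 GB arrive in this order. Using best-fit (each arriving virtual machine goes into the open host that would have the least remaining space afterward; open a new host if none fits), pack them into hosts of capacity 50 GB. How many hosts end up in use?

  5 → host 1 (new)  [load 5/50]
  40 → host 1  [load 45/50]
  5 → host 1  [load 50/50]
  15 → host 2 (new)  [load 15/50]
  15 → host 2  [load 30/50]
  30 → host 3 (new)  [load 30/50]
  40 → host 4 (new)  [load 40/50]
  10 → host 4  [load 50/50]
  35 → host 5 (new)  [load 35/50]
  10 → host 5  [load 45/50]
  15 → host 2  [load 45/50]
  10 → host 3  [load 40/50]
  35 → host 6 (new)  [load 35/50]
  15 → host 6  [load 50/50]
6 hosts opened.

6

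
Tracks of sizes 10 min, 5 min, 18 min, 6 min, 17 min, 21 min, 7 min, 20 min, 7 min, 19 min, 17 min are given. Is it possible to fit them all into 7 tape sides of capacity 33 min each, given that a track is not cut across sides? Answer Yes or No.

A valid assignment using 6 tape sides:
  side 1: 21 + 10 = 31
  side 2: 20 + 7 + 6 = 33
  side 3: 19 + 7 + 5 = 31
  side 4: 18 = 18
  side 5: 17 = 17
  side 6: 17 = 17
That uses only 6 ≤ 7, so 7 tape sides are enough.

Yes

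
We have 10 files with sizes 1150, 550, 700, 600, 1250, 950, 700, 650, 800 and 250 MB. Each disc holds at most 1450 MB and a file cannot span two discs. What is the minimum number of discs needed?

6

Total = 1250 + 1150 + 950 + 800 + 700 + 700 + 650 + 600 + 550 + 250 = 7600 MB.
Lower bound: ⌈7600/1450⌉ = 6 discs.
A packing using 6 discs:
  disc 1: 1250 = 1250
  disc 2: 1150 + 250 = 1400
  disc 3: 950 = 950
  disc 4: 800 + 650 = 1450
  disc 5: 700 + 700 = 1400
  disc 6: 600 + 550 = 1150
This matches the lower bound, so 6 is optimal.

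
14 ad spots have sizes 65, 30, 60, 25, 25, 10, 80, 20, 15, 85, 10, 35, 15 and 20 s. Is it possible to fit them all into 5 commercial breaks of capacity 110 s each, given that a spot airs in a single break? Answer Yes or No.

Yes

A valid assignment using 5 commercial breaks:
  break 1: 85 + 25 = 110
  break 2: 80 + 30 = 110
  break 3: 65 + 35 + 10 = 110
  break 4: 60 + 25 + 20 = 105
  break 5: 20 + 15 + 15 + 10 = 60
Every load is within 110 s, so 5 commercial breaks suffice.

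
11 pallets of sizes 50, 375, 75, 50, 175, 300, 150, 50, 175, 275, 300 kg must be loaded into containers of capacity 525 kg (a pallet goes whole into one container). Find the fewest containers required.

4

Total = 375 + 300 + 300 + 275 + 175 + 175 + 150 + 75 + 50 + 50 + 50 = 1975 kg.
Lower bound: ⌈1975/525⌉ = 4 containers.
A packing using 4 containers:
  container 1: 375 + 150 = 525
  container 2: 300 + 175 + 50 = 525
  container 3: 300 + 175 + 50 = 525
  container 4: 275 + 75 + 50 = 400
This matches the lower bound, so 4 is optimal.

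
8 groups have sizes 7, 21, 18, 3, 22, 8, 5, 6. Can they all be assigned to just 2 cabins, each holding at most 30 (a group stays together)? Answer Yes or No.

Total = 90; ⌈90/30⌉ = 3.
At least 3 cabins are required, but only 2 are allowed.

No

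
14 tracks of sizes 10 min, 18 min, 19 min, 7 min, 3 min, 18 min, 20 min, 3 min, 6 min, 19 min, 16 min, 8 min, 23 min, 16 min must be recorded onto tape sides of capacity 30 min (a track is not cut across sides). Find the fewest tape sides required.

Total = 23 + 20 + 19 + 19 + 18 + 18 + 16 + 16 + 10 + 8 + 7 + 6 + 3 + 3 = 186 min.
Lower bound: ⌈186/30⌉ = 7 tape sides.
Also, 8 tracks each exceed 15 min, and no two of those can share a side, so at least 8 tape sides are needed.
A packing using 8 tape sides:
  side 1: 23 + 7 = 30
  side 2: 20 + 10 = 30
  side 3: 19 + 8 + 3 = 30
  side 4: 19 + 6 + 3 = 28
  side 5: 18 = 18
  side 6: 18 = 18
  side 7: 16 = 16
  side 8: 16 = 16
This matches the lower bound, so 8 is optimal.

8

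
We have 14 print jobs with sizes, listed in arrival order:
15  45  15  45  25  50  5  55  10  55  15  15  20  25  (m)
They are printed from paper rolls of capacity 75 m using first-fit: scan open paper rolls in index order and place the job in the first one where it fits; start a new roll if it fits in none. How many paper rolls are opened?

6

  15 → roll 1 (new)  [load 15/75]
  45 → roll 1  [load 60/75]
  15 → roll 1  [load 75/75]
  45 → roll 2 (new)  [load 45/75]
  25 → roll 2  [load 70/75]
  50 → roll 3 (new)  [load 50/75]
  5 → roll 2  [load 75/75]
  55 → roll 4 (new)  [load 55/75]
  10 → roll 3  [load 60/75]
  55 → roll 5 (new)  [load 55/75]
  15 → roll 3  [load 75/75]
  15 → roll 4  [load 70/75]
  20 → roll 5  [load 75/75]
  25 → roll 6 (new)  [load 25/75]
6 paper rolls opened.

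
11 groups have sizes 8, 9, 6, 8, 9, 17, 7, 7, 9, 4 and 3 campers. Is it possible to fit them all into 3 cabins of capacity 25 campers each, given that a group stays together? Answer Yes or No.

Total = 87 campers; ⌈87/25⌉ = 4.
At least 4 cabins are required, but only 3 are allowed.

No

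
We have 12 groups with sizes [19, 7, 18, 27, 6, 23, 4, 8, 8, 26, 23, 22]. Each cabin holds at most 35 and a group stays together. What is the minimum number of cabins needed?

7

Total = 27 + 26 + 23 + 23 + 22 + 19 + 18 + 8 + 8 + 7 + 6 + 4 = 191.
Lower bound: ⌈191/35⌉ = 6 cabins.
Also, 7 groups each exceed 35/2, and no two of those can share a cabin, so at least 7 cabins are needed.
A packing using 7 cabins:
  cabin 1: 27 + 8 = 35
  cabin 2: 26 + 8 = 34
  cabin 3: 23 + 7 + 4 = 34
  cabin 4: 23 + 6 = 29
  cabin 5: 22 = 22
  cabin 6: 19 = 19
  cabin 7: 18 = 18
This matches the lower bound, so 7 is optimal.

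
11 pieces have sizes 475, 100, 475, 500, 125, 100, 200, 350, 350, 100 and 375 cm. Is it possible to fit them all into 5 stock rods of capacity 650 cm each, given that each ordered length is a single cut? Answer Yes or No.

No

Total = 3150 cm; ⌈3150/650⌉ = 5.
6 pieces each exceed half the capacity and cannot share a stock rod, forcing at least 6 stock rods.
At least 6 stock rods are required, but only 5 are allowed.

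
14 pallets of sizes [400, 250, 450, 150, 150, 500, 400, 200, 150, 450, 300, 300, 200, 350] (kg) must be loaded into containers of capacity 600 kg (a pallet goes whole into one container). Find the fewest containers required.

Total = 500 + 450 + 450 + 400 + 400 + 350 + 300 + 300 + 250 + 200 + 200 + 150 + 150 + 150 = 4250 kg.
Lower bound: ⌈4250/600⌉ = 8 containers.
A packing using 8 containers:
  container 1: 500 = 500
  container 2: 450 + 150 = 600
  container 3: 450 + 150 = 600
  container 4: 400 + 200 = 600
  container 5: 400 + 200 = 600
  container 6: 350 + 250 = 600
  container 7: 300 + 300 = 600
  container 8: 150 = 150
This matches the lower bound, so 8 is optimal.

8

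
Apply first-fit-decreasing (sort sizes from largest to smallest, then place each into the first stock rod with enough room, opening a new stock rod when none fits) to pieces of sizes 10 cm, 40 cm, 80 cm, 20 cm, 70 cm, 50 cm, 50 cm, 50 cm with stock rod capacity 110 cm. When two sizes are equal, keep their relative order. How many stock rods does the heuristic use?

4

Sorted descending: 80, 70, 50, 50, 50, 40, 20, 10.
  80 → stock rod 1 (new)  [load 80/110]
  70 → stock rod 2 (new)  [load 70/110]
  50 → stock rod 3 (new)  [load 50/110]
  50 → stock rod 3  [load 100/110]
  50 → stock rod 4 (new)  [load 50/110]
  40 → stock rod 2  [load 110/110]
  20 → stock rod 1  [load 100/110]
  10 → stock rod 1  [load 110/110]
4 stock rods opened.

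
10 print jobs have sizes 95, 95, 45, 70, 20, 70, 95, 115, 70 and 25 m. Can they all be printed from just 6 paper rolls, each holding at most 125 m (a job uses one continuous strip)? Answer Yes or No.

Total = 700 m; ⌈700/125⌉ = 6.
7 print jobs each exceed half the capacity and cannot share a roll, forcing at least 7 paper rolls.
At least 7 paper rolls are required, but only 6 are allowed.

No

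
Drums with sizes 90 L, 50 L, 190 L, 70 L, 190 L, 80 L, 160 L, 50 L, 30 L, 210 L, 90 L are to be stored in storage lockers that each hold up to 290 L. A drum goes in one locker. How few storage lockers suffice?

Total = 210 + 190 + 190 + 160 + 90 + 90 + 80 + 70 + 50 + 50 + 30 = 1210 L.
Lower bound: ⌈1210/290⌉ = 5 storage lockers.
A packing using 5 storage lockers:
  locker 1: 210 + 80 = 290
  locker 2: 190 + 90 = 280
  locker 3: 190 + 90 = 280
  locker 4: 160 + 70 + 50 = 280
  locker 5: 50 + 30 = 80
This matches the lower bound, so 5 is optimal.

5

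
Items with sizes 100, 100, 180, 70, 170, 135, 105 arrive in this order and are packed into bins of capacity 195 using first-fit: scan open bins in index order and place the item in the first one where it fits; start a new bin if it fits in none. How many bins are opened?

6

  100 → bin 1 (new)  [load 100/195]
  100 → bin 2 (new)  [load 100/195]
  180 → bin 3 (new)  [load 180/195]
  70 → bin 1  [load 170/195]
  170 → bin 4 (new)  [load 170/195]
  135 → bin 5 (new)  [load 135/195]
  105 → bin 6 (new)  [load 105/195]
6 bins opened.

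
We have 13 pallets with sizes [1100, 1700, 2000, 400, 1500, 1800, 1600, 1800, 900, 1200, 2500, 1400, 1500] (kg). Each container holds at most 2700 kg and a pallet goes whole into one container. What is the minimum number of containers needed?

9

Total = 2500 + 2000 + 1800 + 1800 + 1700 + 1600 + 1500 + 1500 + 1400 + 1200 + 1100 + 900 + 400 = 19400 kg.
Lower bound: ⌈19400/2700⌉ = 8 containers.
Also, 9 pallets each exceed 1350 kg, and no two of those can share a container, so at least 9 containers are needed.
A packing using 9 containers:
  container 1: 2500 = 2500
  container 2: 2000 + 400 = 2400
  container 3: 1800 + 900 = 2700
  container 4: 1800 = 1800
  container 5: 1700 = 1700
  container 6: 1600 + 1100 = 2700
  container 7: 1500 + 1200 = 2700
  container 8: 1500 = 1500
  container 9: 1400 = 1400
This matches the lower bound, so 9 is optimal.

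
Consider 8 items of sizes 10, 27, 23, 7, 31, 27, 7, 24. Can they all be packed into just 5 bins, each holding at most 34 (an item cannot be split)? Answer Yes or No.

Yes

A valid assignment using 5 bins:
  bin 1: 31 = 31
  bin 2: 27 + 7 = 34
  bin 3: 27 + 7 = 34
  bin 4: 24 + 10 = 34
  bin 5: 23 = 23
Every load is within 34, so 5 bins suffice.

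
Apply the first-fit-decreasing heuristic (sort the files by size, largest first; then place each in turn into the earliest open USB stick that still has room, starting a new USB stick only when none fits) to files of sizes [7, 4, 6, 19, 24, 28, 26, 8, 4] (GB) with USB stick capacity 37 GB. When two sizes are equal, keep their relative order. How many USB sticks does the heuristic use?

Sorted descending: 28, 26, 24, 19, 8, 7, 6, 4, 4.
  28 → USB stick 1 (new)  [load 28/37]
  26 → USB stick 2 (new)  [load 26/37]
  24 → USB stick 3 (new)  [load 24/37]
  19 → USB stick 4 (new)  [load 19/37]
  8 → USB stick 1  [load 36/37]
  7 → USB stick 2  [load 33/37]
  6 → USB stick 3  [load 30/37]
  4 → USB stick 2  [load 37/37]
  4 → USB stick 3  [load 34/37]
4 USB sticks opened.

4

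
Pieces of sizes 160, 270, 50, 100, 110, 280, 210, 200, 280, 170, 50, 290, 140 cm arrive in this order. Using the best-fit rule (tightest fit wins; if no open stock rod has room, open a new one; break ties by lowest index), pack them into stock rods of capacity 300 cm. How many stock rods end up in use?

10

  160 → stock rod 1 (new)  [load 160/300]
  270 → stock rod 2 (new)  [load 270/300]
  50 → stock rod 1  [load 210/300]
  100 → stock rod 3 (new)  [load 100/300]
  110 → stock rod 3  [load 210/300]
  280 → stock rod 4 (new)  [load 280/300]
  210 → stock rod 5 (new)  [load 210/300]
  200 → stock rod 6 (new)  [load 200/300]
  280 → stock rod 7 (new)  [load 280/300]
  170 → stock rod 8 (new)  [load 170/300]
  50 → stock rod 1  [load 260/300]
  290 → stock rod 9 (new)  [load 290/300]
  140 → stock rod 10 (new)  [load 140/300]
10 stock rods opened.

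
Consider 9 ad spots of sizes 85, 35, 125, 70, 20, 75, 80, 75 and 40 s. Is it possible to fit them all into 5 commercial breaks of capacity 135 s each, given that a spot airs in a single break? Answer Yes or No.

No

Total = 605 s; ⌈605/135⌉ = 5.
6 ad spots each exceed half the capacity and cannot share a break, forcing at least 6 commercial breaks.
At least 6 commercial breaks are required, but only 5 are allowed.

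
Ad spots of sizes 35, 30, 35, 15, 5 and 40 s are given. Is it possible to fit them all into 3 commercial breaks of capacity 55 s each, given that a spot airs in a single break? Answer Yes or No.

Total = 160 s; ⌈160/55⌉ = 3.
4 ad spots each exceed half the capacity and cannot share a break, forcing at least 4 commercial breaks.
At least 4 commercial breaks are required, but only 3 are allowed.

No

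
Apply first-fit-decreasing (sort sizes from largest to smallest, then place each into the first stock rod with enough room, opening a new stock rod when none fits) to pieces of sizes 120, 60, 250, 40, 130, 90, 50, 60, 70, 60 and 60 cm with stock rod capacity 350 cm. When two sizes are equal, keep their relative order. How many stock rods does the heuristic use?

3

Sorted descending: 250, 130, 120, 90, 70, 60, 60, 60, 60, 50, 40.
  250 → stock rod 1 (new)  [load 250/350]
  130 → stock rod 2 (new)  [load 130/350]
  120 → stock rod 2  [load 250/350]
  90 → stock rod 1  [load 340/350]
  70 → stock rod 2  [load 320/350]
  60 → stock rod 3 (new)  [load 60/350]
  60 → stock rod 3  [load 120/350]
  60 → stock rod 3  [load 180/350]
  60 → stock rod 3  [load 240/350]
  50 → stock rod 3  [load 290/350]
  40 → stock rod 3  [load 330/350]
3 stock rods opened.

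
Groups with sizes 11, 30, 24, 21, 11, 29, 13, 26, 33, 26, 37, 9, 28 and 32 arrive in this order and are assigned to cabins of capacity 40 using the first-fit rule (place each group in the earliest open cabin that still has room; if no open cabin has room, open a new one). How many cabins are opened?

10

  11 → cabin 1 (new)  [load 11/40]
  30 → cabin 2 (new)  [load 30/40]
  24 → cabin 1  [load 35/40]
  21 → cabin 3 (new)  [load 21/40]
  11 → cabin 3  [load 32/40]
  29 → cabin 4 (new)  [load 29/40]
  13 → cabin 5 (new)  [load 13/40]
  26 → cabin 5  [load 39/40]
  33 → cabin 6 (new)  [load 33/40]
  26 → cabin 7 (new)  [load 26/40]
  37 → cabin 8 (new)  [load 37/40]
  9 → cabin 2  [load 39/40]
  28 → cabin 9 (new)  [load 28/40]
  32 → cabin 10 (new)  [load 32/40]
10 cabins opened.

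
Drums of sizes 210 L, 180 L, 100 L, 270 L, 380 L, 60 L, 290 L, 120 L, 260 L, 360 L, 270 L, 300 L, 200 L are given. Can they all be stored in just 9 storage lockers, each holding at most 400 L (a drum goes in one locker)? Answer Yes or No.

Yes

A valid assignment using 9 storage lockers:
  locker 1: 380 = 380
  locker 2: 360 = 360
  locker 3: 300 + 100 = 400
  locker 4: 290 + 60 = 350
  locker 5: 270 + 120 = 390
  locker 6: 270 = 270
  locker 7: 260 = 260
  locker 8: 210 + 180 = 390
  locker 9: 200 = 200
Every load is within 400 L, so 9 storage lockers suffice.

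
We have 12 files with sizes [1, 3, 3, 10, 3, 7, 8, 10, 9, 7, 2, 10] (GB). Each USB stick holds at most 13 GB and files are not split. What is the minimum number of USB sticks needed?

7

Total = 10 + 10 + 10 + 9 + 8 + 7 + 7 + 3 + 3 + 3 + 2 + 1 = 73 GB.
Lower bound: ⌈73/13⌉ = 6 USB sticks.
Also, 7 files each exceed 13/2 GB, and no two of those can share a USB stick, so at least 7 USB sticks are needed.
A packing using 7 USB sticks:
  USB stick 1: 10 + 3 = 13
  USB stick 2: 10 + 3 = 13
  USB stick 3: 10 + 3 = 13
  USB stick 4: 9 + 2 + 1 = 12
  USB stick 5: 8 = 8
  USB stick 6: 7 = 7
  USB stick 7: 7 = 7
This matches the lower bound, so 7 is optimal.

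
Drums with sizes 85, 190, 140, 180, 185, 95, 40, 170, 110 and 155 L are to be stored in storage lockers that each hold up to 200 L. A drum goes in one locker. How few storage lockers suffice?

8

Total = 190 + 185 + 180 + 170 + 155 + 140 + 110 + 95 + 85 + 40 = 1350 L.
Lower bound: ⌈1350/200⌉ = 7 storage lockers.
A packing using 8 storage lockers:
  locker 1: 190 = 190
  locker 2: 185 = 185
  locker 3: 180 = 180
  locker 4: 170 = 170
  locker 5: 155 + 40 = 195
  locker 6: 140 = 140
  locker 7: 110 + 85 = 195
  locker 8: 95 = 95
No arrangement into 7 storage lockers stays within capacity, so 8 is optimal.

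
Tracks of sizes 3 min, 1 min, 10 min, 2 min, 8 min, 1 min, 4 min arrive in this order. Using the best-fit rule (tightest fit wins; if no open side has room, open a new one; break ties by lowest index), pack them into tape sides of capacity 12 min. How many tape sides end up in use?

3

  3 → side 1 (new)  [load 3/12]
  1 → side 1  [load 4/12]
  10 → side 2 (new)  [load 10/12]
  2 → side 2  [load 12/12]
  8 → side 1  [load 12/12]
  1 → side 3 (new)  [load 1/12]
  4 → side 3  [load 5/12]
3 tape sides opened.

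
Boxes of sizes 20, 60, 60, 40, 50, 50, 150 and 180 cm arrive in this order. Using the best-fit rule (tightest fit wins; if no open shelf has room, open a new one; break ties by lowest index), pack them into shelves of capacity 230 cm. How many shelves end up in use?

3

  20 → shelf 1 (new)  [load 20/230]
  60 → shelf 1  [load 80/230]
  60 → shelf 1  [load 140/230]
  40 → shelf 1  [load 180/230]
  50 → shelf 1  [load 230/230]
  50 → shelf 2 (new)  [load 50/230]
  150 → shelf 2  [load 200/230]
  180 → shelf 3 (new)  [load 180/230]
3 shelves opened.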